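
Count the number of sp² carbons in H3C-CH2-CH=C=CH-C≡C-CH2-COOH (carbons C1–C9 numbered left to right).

3

C1: sp3
C2: sp3
C3: sp2 ✓
C4: sp
C5: sp2 ✓
C6: sp
C7: sp
C8: sp3
C9: sp2 ✓
C3, C5, C9 → 3 sp2 carbons.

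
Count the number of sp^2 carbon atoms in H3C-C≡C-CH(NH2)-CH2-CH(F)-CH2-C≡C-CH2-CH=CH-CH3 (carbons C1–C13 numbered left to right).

2

C1: sp3
C2: sp
C3: sp
C4: sp3
C5: sp3
C6: sp3
C7: sp3
C8: sp
C9: sp
C10: sp3
C11: sp2 ✓
C12: sp2 ✓
C13: sp3
C11, C12 → 2 sp2 carbons.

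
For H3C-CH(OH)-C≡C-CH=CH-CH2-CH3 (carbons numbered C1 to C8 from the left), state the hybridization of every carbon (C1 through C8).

C1 sp3, C2 sp3, C3 sp, C4 sp, C5 sp2, C6 sp2, C7 sp3, C8 sp3

C1 has 4 σ bonds: steric number 4 → sp3.
C2 carries 4 σ bonds, giving a steric number of 4, so it is sp3.
C3: 2 σ bonds, plus two π bonds — 2 electron domains, sp.
C4 carries 2 σ bonds, plus two π bonds, giving a steric number of 2, so it is sp.
C5 is sp2: 3 σ bonds, plus one π bond, 3 electron-density regions.
C6 has 3 σ bonds, plus one π bond: steric number 3 → sp2.
C7: 4 σ bonds; 4 regions of electron density → sp3.
C8 — 4 σ bonds. Steric number 4, so sp3.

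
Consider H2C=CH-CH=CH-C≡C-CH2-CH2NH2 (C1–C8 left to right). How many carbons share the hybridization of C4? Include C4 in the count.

C4 is sp2 (one π bond).
C1: sp2 ✓
C2: sp2 ✓
C3: sp2 ✓
C4: sp2 ✓
C5: sp
C6: sp
C7: sp3
C8: sp3
4 carbons are sp2.

4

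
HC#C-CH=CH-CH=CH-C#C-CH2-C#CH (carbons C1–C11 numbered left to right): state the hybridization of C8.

C8 has 2 σ bonds, plus two π bonds: steric number 2 → sp.

sp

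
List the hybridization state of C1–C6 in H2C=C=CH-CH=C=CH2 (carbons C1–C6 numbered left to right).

C1 (3 σ bonds, plus one π bond) has steric number 3: sp2.
C2 (2 σ bonds, plus two π bonds) has steric number 2: sp.
C3 is sp2: 3 σ bonds, plus one π bond, 3 electron-density regions.
C4 is sp2: 3 σ bonds, plus one π bond, 3 electron-density regions.
C5: 2 σ bonds, plus two π bonds — 2 electron domains, sp.
C6 (3 σ bonds, plus one π bond) has steric number 3: sp2.

C1 sp2, C2 sp, C3 sp2, C4 sp2, C5 sp, C6 sp2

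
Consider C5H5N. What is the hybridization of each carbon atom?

Each carbon atom — 3 σ bonds, plus one π bond. Steric number 3, so sp2.

sp^2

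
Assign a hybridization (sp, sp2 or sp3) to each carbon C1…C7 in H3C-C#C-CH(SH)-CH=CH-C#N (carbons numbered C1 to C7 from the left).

C1 — 4 σ bonds. Steric number 4, so sp3.
C2 (2 σ bonds, plus two π bonds) has steric number 2: sp.
C3 has 2 σ bonds, plus two π bonds: steric number 2 → sp.
C4 has 4 σ bonds: steric number 4 → sp3.
C5: 3 σ bonds, plus one π bond; 3 regions of electron density → sp2.
C6: 3 σ bonds, plus one π bond; 3 regions of electron density → sp2.
C7 (2 σ bonds, plus two π bonds) has steric number 2: sp.

C1 sp3, C2 sp, C3 sp, C4 sp3, C5 sp2, C6 sp2, C7 sp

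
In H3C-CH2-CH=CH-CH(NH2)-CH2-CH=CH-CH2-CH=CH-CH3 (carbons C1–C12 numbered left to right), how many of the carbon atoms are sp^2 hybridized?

6

C1: sp3
C2: sp3
C3: sp2 ✓
C4: sp2 ✓
C5: sp3
C6: sp3
C7: sp2 ✓
C8: sp2 ✓
C9: sp3
C10: sp2 ✓
C11: sp2 ✓
C12: sp3
C3, C4, C7, C8, C10, C11 → 6 sp2 carbons.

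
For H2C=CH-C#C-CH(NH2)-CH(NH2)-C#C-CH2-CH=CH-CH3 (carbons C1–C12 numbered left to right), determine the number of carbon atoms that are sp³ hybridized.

C1: sp2
C2: sp2
C3: sp
C4: sp
C5: sp3 ✓
C6: sp3 ✓
C7: sp
C8: sp
C9: sp3 ✓
C10: sp2
C11: sp2
C12: sp3 ✓
C5, C6, C9, C12 → 4 sp3 carbons.

4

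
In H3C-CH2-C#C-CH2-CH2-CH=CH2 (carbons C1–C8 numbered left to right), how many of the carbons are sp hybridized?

C1: sp3
C2: sp3
C3: sp ✓
C4: sp ✓
C5: sp3
C6: sp3
C7: sp2
C8: sp2
C3, C4 → 2 sp carbons.

2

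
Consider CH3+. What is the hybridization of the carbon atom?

Three σ bonds to H, empty p orbital → sp2, trigonal planar.

sp²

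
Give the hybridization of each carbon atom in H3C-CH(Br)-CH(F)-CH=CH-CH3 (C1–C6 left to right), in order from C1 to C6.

C1 sp3, C2 sp3, C3 sp3, C4 sp2, C5 sp2, C6 sp3

C1 — 4 σ bonds. Steric number 4, so sp3.
C2 carries 4 σ bonds, giving a steric number of 4, so it is sp3.
C3 carries 4 σ bonds, giving a steric number of 4, so it is sp3.
C4: 3 σ bonds, plus one π bond; 3 regions of electron density → sp2.
C5 — 3 σ bonds, plus one π bond. Steric number 3, so sp2.
C6 — 4 σ bonds. Steric number 4, so sp3.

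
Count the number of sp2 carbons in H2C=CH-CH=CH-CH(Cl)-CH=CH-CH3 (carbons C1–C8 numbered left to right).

6

C1: sp2 ✓
C2: sp2 ✓
C3: sp2 ✓
C4: sp2 ✓
C5: sp3
C6: sp2 ✓
C7: sp2 ✓
C8: sp3
C1, C2, C3, C4, C6, C7 → 6 sp2 carbons.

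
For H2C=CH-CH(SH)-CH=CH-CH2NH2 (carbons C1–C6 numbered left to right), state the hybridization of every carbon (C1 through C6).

C1 is sp2: 3 σ bonds, plus one π bond, 3 electron-density regions.
C2: 3 σ bonds, plus one π bond — 3 electron domains, sp2.
C3 — 4 σ bonds. Steric number 4, so sp3.
C4: 3 σ bonds, plus one π bond — 3 electron domains, sp2.
C5 is sp2: 3 σ bonds, plus one π bond, 3 electron-density regions.
C6 (4 σ bonds) has steric number 4: sp3.

C1 sp2, C2 sp2, C3 sp3, C4 sp2, C5 sp2, C6 sp3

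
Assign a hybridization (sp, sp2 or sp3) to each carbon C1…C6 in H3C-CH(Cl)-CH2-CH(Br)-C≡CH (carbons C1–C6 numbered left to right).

C1 carries 4 σ bonds, giving a steric number of 4, so it is sp3.
C2 carries 4 σ bonds, giving a steric number of 4, so it is sp3.
C3 (4 σ bonds) has steric number 4: sp3.
C4 is sp3: 4 σ bonds, 4 electron-density regions.
C5 carries 2 σ bonds, plus two π bonds, giving a steric number of 2, so it is sp.
C6 is sp: 2 σ bonds, plus two π bonds, 2 electron-density regions.

C1 sp3, C2 sp3, C3 sp3, C4 sp3, C5 sp, C6 sp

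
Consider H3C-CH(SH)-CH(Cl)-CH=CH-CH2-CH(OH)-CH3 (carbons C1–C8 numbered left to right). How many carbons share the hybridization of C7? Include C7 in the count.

C7 is sp3 (only σ bonds).
C1: sp3 ✓
C2: sp3 ✓
C3: sp3 ✓
C4: sp2
C5: sp2
C6: sp3 ✓
C7: sp3 ✓
C8: sp3 ✓
6 carbons are sp3.

6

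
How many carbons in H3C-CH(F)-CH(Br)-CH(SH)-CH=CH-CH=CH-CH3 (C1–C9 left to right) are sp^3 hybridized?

C1: sp3 ✓
C2: sp3 ✓
C3: sp3 ✓
C4: sp3 ✓
C5: sp2
C6: sp2
C7: sp2
C8: sp2
C9: sp3 ✓
C1, C2, C3, C4, C9 → 5 sp3 carbons.

5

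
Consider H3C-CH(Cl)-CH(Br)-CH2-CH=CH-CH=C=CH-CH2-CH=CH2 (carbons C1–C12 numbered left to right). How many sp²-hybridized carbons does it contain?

C1: sp3
C2: sp3
C3: sp3
C4: sp3
C5: sp2 ✓
C6: sp2 ✓
C7: sp2 ✓
C8: sp
C9: sp2 ✓
C10: sp3
C11: sp2 ✓
C12: sp2 ✓
C5, C6, C7, C9, C11, C12 → 6 sp2 carbons.

6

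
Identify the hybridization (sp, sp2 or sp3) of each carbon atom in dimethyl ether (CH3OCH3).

sp³

Each carbon atom has 4 σ bonds: steric number 4 → sp3.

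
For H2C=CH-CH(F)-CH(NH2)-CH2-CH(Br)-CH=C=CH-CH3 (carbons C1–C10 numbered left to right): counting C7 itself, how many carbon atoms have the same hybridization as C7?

4

C7 is sp2 (one π bond).
C1: sp2 ✓
C2: sp2 ✓
C3: sp3
C4: sp3
C5: sp3
C6: sp3
C7: sp2 ✓
C8: sp
C9: sp2 ✓
C10: sp3
4 carbons are sp2.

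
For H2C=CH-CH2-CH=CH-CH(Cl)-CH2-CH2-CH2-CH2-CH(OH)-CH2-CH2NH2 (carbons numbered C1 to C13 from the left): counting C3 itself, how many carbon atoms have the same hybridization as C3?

9

C3 is sp3 (only σ bonds).
C1: sp2
C2: sp2
C3: sp3 ✓
C4: sp2
C5: sp2
C6: sp3 ✓
C7: sp3 ✓
C8: sp3 ✓
C9: sp3 ✓
C10: sp3 ✓
C11: sp3 ✓
C12: sp3 ✓
C13: sp3 ✓
9 carbons are sp3.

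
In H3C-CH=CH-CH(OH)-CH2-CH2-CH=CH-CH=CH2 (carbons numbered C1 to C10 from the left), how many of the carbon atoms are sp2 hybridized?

C1: sp3
C2: sp2 ✓
C3: sp2 ✓
C4: sp3
C5: sp3
C6: sp3
C7: sp2 ✓
C8: sp2 ✓
C9: sp2 ✓
C10: sp2 ✓
C2, C3, C7, C8, C9, C10 → 6 sp2 carbons.

6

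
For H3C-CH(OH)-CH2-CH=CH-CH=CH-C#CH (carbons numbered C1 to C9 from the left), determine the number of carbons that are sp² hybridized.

C1: sp3
C2: sp3
C3: sp3
C4: sp2 ✓
C5: sp2 ✓
C6: sp2 ✓
C7: sp2 ✓
C8: sp
C9: sp
C4, C5, C6, C7 → 4 sp2 carbons.

4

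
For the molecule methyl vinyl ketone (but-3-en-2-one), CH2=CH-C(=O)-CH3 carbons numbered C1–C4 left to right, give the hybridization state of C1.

sp²

C1 has 3 σ bonds, plus one π bond: steric number 3 → sp2.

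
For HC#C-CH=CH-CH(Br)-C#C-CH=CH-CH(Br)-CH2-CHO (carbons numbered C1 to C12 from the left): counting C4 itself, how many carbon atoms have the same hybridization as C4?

5

C4 is sp2 (one π bond).
C1: sp
C2: sp
C3: sp2 ✓
C4: sp2 ✓
C5: sp3
C6: sp
C7: sp
C8: sp2 ✓
C9: sp2 ✓
C10: sp3
C11: sp3
C12: sp2 ✓
5 carbons are sp2.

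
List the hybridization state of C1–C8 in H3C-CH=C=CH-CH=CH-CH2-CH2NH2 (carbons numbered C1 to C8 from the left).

C1 sp3, C2 sp2, C3 sp, C4 sp2, C5 sp2, C6 sp2, C7 sp3, C8 sp3

C1 is sp3: 4 σ bonds, 4 electron-density regions.
C2 has 3 σ bonds, plus one π bond: steric number 3 → sp2.
C3 (2 σ bonds, plus two π bonds) has steric number 2: sp.
C4 has 3 σ bonds, plus one π bond: steric number 3 → sp2.
C5: 3 σ bonds, plus one π bond — 3 electron domains, sp2.
C6: 3 σ bonds, plus one π bond; 3 regions of electron density → sp2.
C7 — 4 σ bonds. Steric number 4, so sp3.
C8 (4 σ bonds) has steric number 4: sp3.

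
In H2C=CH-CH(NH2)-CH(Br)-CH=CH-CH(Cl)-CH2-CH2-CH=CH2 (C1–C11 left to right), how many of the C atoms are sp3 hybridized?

C1: sp2
C2: sp2
C3: sp3 ✓
C4: sp3 ✓
C5: sp2
C6: sp2
C7: sp3 ✓
C8: sp3 ✓
C9: sp3 ✓
C10: sp2
C11: sp2
C3, C4, C7, C8, C9 → 5 sp3 carbons.

5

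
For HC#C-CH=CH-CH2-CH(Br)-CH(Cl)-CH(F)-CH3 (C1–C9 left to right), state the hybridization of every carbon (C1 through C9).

C1 carries 2 σ bonds, plus two π bonds, giving a steric number of 2, so it is sp.
C2: 2 σ bonds, plus two π bonds — 2 electron domains, sp.
C3: 3 σ bonds, plus one π bond; 3 regions of electron density → sp2.
C4: 3 σ bonds, plus one π bond; 3 regions of electron density → sp2.
C5 — 4 σ bonds. Steric number 4, so sp3.
C6 — 4 σ bonds. Steric number 4, so sp3.
C7 — 4 σ bonds. Steric number 4, so sp3.
C8 carries 4 σ bonds, giving a steric number of 4, so it is sp3.
C9 is sp3: 4 σ bonds, 4 electron-density regions.

C1 sp, C2 sp, C3 sp2, C4 sp2, C5 sp3, C6 sp3, C7 sp3, C8 sp3, C9 sp3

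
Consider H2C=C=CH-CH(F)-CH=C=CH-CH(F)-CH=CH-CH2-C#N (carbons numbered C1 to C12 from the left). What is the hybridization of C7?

sp²

C7: 3 σ bonds, plus one π bond; 3 regions of electron density → sp2.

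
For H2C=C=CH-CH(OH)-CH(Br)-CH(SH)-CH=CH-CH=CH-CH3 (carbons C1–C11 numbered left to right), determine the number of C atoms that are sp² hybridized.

6

C1: sp2 ✓
C2: sp
C3: sp2 ✓
C4: sp3
C5: sp3
C6: sp3
C7: sp2 ✓
C8: sp2 ✓
C9: sp2 ✓
C10: sp2 ✓
C11: sp3
C1, C3, C7, C8, C9, C10 → 6 sp2 carbons.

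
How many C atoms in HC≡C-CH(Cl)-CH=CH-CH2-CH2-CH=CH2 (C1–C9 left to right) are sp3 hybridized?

C1: sp
C2: sp
C3: sp3 ✓
C4: sp2
C5: sp2
C6: sp3 ✓
C7: sp3 ✓
C8: sp2
C9: sp2
C3, C6, C7 → 3 sp3 carbons.

3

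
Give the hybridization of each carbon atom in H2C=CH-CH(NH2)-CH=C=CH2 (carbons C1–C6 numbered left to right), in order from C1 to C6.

C1: 3 σ bonds, plus one π bond — 3 electron domains, sp2.
C2: 3 σ bonds, plus one π bond — 3 electron domains, sp2.
C3 has 4 σ bonds: steric number 4 → sp3.
C4 is sp2: 3 σ bonds, plus one π bond, 3 electron-density regions.
C5: 2 σ bonds, plus two π bonds; 2 regions of electron density → sp.
C6: 3 σ bonds, plus one π bond; 3 regions of electron density → sp2.

C1 sp2, C2 sp2, C3 sp3, C4 sp2, C5 sp, C6 sp2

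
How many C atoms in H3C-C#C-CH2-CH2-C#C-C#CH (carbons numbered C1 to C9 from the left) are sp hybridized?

C1: sp3
C2: sp ✓
C3: sp ✓
C4: sp3
C5: sp3
C6: sp ✓
C7: sp ✓
C8: sp ✓
C9: sp ✓
C2, C3, C6, C7, C8, C9 → 6 sp carbons.

6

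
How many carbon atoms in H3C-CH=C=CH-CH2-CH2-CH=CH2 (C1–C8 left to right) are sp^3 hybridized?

3

C1: sp3 ✓
C2: sp2
C3: sp
C4: sp2
C5: sp3 ✓
C6: sp3 ✓
C7: sp2
C8: sp2
C1, C5, C6 → 3 sp3 carbons.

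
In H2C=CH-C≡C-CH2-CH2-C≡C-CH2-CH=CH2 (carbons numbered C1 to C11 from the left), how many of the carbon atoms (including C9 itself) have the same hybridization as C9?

C9 is sp3 (only σ bonds).
C1: sp2
C2: sp2
C3: sp
C4: sp
C5: sp3 ✓
C6: sp3 ✓
C7: sp
C8: sp
C9: sp3 ✓
C10: sp2
C11: sp2
3 carbons are sp3.

3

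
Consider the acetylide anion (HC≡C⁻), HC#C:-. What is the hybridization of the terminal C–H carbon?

The terminal C–H carbon carries 2 σ bonds, plus two π bonds, giving a steric number of 2, so it is sp.

sp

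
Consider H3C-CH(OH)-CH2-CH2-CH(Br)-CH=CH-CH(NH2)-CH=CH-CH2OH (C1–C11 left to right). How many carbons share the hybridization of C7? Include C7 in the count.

4

C7 is sp2 (one π bond).
C1: sp3
C2: sp3
C3: sp3
C4: sp3
C5: sp3
C6: sp2 ✓
C7: sp2 ✓
C8: sp3
C9: sp2 ✓
C10: sp2 ✓
C11: sp3
4 carbons are sp2.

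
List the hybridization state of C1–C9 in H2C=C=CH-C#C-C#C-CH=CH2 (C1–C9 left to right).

C1: 3 σ bonds, plus one π bond; 3 regions of electron density → sp2.
C2: 2 σ bonds, plus two π bonds; 2 regions of electron density → sp.
C3 carries 3 σ bonds, plus one π bond, giving a steric number of 3, so it is sp2.
C4 — 2 σ bonds, plus two π bonds. Steric number 2, so sp.
C5 (2 σ bonds, plus two π bonds) has steric number 2: sp.
C6: 2 σ bonds, plus two π bonds — 2 electron domains, sp.
C7 — 2 σ bonds, plus two π bonds. Steric number 2, so sp.
C8 — 3 σ bonds, plus one π bond. Steric number 3, so sp2.
C9 carries 3 σ bonds, plus one π bond, giving a steric number of 3, so it is sp2.

C1 sp2, C2 sp, C3 sp2, C4 sp, C5 sp, C6 sp, C7 sp, C8 sp2, C9 sp2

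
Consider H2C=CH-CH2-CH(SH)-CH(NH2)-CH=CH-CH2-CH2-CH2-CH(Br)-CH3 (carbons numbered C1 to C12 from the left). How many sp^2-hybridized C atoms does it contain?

4

C1: sp2 ✓
C2: sp2 ✓
C3: sp3
C4: sp3
C5: sp3
C6: sp2 ✓
C7: sp2 ✓
C8: sp3
C9: sp3
C10: sp3
C11: sp3
C12: sp3
C1, C2, C6, C7 → 4 sp2 carbons.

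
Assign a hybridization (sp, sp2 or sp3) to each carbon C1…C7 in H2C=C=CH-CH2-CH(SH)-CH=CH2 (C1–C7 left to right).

C1 is sp2: 3 σ bonds, plus one π bond, 3 electron-density regions.
C2 — 2 σ bonds, plus two π bonds. Steric number 2, so sp.
C3 has 3 σ bonds, plus one π bond: steric number 3 → sp2.
C4 — 4 σ bonds. Steric number 4, so sp3.
C5 (4 σ bonds) has steric number 4: sp3.
C6 (3 σ bonds, plus one π bond) has steric number 3: sp2.
C7 has 3 σ bonds, plus one π bond: steric number 3 → sp2.

C1 sp2, C2 sp, C3 sp2, C4 sp3, C5 sp3, C6 sp2, C7 sp2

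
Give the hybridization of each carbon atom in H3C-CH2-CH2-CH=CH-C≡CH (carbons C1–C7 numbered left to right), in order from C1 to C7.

C1 sp3, C2 sp3, C3 sp3, C4 sp2, C5 sp2, C6 sp, C7 sp

C1 is sp3: 4 σ bonds, 4 electron-density regions.
C2 (4 σ bonds) has steric number 4: sp3.
C3: 4 σ bonds; 4 regions of electron density → sp3.
C4 — 3 σ bonds, plus one π bond. Steric number 3, so sp2.
C5: 3 σ bonds, plus one π bond — 3 electron domains, sp2.
C6 — 2 σ bonds, plus two π bonds. Steric number 2, so sp.
C7: 2 σ bonds, plus two π bonds — 2 electron domains, sp.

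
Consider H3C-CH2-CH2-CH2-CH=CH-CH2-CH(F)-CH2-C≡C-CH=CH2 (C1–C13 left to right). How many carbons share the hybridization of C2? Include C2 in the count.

C2 is sp3 (only σ bonds).
C1: sp3 ✓
C2: sp3 ✓
C3: sp3 ✓
C4: sp3 ✓
C5: sp2
C6: sp2
C7: sp3 ✓
C8: sp3 ✓
C9: sp3 ✓
C10: sp
C11: sp
C12: sp2
C13: sp2
7 carbons are sp3.

7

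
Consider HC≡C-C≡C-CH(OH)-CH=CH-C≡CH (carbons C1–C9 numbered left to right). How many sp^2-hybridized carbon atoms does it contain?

C1: sp
C2: sp
C3: sp
C4: sp
C5: sp3
C6: sp2 ✓
C7: sp2 ✓
C8: sp
C9: sp
C6, C7 → 2 sp2 carbons.

2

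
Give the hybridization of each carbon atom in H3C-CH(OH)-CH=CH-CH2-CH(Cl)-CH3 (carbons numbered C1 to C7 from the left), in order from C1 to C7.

C1 sp3, C2 sp3, C3 sp2, C4 sp2, C5 sp3, C6 sp3, C7 sp3

C1 has 4 σ bonds: steric number 4 → sp3.
C2 has 4 σ bonds: steric number 4 → sp3.
C3 — 3 σ bonds, plus one π bond. Steric number 3, so sp2.
C4 — 3 σ bonds, plus one π bond. Steric number 3, so sp2.
C5: 4 σ bonds — 4 electron domains, sp3.
C6 — 4 σ bonds. Steric number 4, so sp3.
C7: 4 σ bonds — 4 electron domains, sp3.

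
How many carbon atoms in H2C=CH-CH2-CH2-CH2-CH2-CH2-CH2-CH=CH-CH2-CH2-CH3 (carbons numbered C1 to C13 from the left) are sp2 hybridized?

4

C1: sp2 ✓
C2: sp2 ✓
C3: sp3
C4: sp3
C5: sp3
C6: sp3
C7: sp3
C8: sp3
C9: sp2 ✓
C10: sp2 ✓
C11: sp3
C12: sp3
C13: sp3
C1, C2, C9, C10 → 4 sp2 carbons.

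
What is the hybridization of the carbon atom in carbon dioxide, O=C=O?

Two σ bonds, two π bonds → steric number 2 → sp.

sp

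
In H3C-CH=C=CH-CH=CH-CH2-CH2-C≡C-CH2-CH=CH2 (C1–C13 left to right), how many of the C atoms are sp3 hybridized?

C1: sp3 ✓
C2: sp2
C3: sp
C4: sp2
C5: sp2
C6: sp2
C7: sp3 ✓
C8: sp3 ✓
C9: sp
C10: sp
C11: sp3 ✓
C12: sp2
C13: sp2
C1, C7, C8, C11 → 4 sp3 carbons.

4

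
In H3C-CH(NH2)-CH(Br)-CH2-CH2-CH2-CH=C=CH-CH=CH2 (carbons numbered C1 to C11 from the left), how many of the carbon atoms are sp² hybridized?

4

C1: sp3
C2: sp3
C3: sp3
C4: sp3
C5: sp3
C6: sp3
C7: sp2 ✓
C8: sp
C9: sp2 ✓
C10: sp2 ✓
C11: sp2 ✓
C7, C9, C10, C11 → 4 sp2 carbons.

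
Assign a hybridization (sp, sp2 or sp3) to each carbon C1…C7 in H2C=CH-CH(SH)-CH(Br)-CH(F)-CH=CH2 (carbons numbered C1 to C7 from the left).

C1 — 3 σ bonds, plus one π bond. Steric number 3, so sp2.
C2 is sp2: 3 σ bonds, plus one π bond, 3 electron-density regions.
C3 carries 4 σ bonds, giving a steric number of 4, so it is sp3.
C4 — 4 σ bonds. Steric number 4, so sp3.
C5 is sp3: 4 σ bonds, 4 electron-density regions.
C6 carries 3 σ bonds, plus one π bond, giving a steric number of 3, so it is sp2.
C7 — 3 σ bonds, plus one π bond. Steric number 3, so sp2.

C1 sp2, C2 sp2, C3 sp3, C4 sp3, C5 sp3, C6 sp2, C7 sp2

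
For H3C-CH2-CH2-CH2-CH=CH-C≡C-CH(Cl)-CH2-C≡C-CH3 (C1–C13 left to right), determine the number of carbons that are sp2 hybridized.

2

C1: sp3
C2: sp3
C3: sp3
C4: sp3
C5: sp2 ✓
C6: sp2 ✓
C7: sp
C8: sp
C9: sp3
C10: sp3
C11: sp
C12: sp
C13: sp3
C5, C6 → 2 sp2 carbons.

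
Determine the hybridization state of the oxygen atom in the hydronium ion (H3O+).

sp³

Three σ bonds + one lone pair = steric number 4 → sp3.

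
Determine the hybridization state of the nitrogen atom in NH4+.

Four σ bonds, no lone pair → sp3, tetrahedral.

sp^3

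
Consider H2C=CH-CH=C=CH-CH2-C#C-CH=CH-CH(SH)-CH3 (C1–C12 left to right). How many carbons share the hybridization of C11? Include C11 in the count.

3

C11 is sp3 (only σ bonds).
C1: sp2
C2: sp2
C3: sp2
C4: sp
C5: sp2
C6: sp3 ✓
C7: sp
C8: sp
C9: sp2
C10: sp2
C11: sp3 ✓
C12: sp3 ✓
3 carbons are sp3.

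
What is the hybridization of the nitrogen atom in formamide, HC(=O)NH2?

sp^2

Amide resonance delocalises the N lone pair; N is planar sp2.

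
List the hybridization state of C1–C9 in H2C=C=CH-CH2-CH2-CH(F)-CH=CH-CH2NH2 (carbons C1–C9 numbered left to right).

C1 has 3 σ bonds, plus one π bond: steric number 3 → sp2.
C2 carries 2 σ bonds, plus two π bonds, giving a steric number of 2, so it is sp.
C3 carries 3 σ bonds, plus one π bond, giving a steric number of 3, so it is sp2.
C4 has 4 σ bonds: steric number 4 → sp3.
C5: 4 σ bonds; 4 regions of electron density → sp3.
C6: 4 σ bonds; 4 regions of electron density → sp3.
C7: 3 σ bonds, plus one π bond — 3 electron domains, sp2.
C8 carries 3 σ bonds, plus one π bond, giving a steric number of 3, so it is sp2.
C9 carries 4 σ bonds, giving a steric number of 4, so it is sp3.

C1 sp2, C2 sp, C3 sp2, C4 sp3, C5 sp3, C6 sp3, C7 sp2, C8 sp2, C9 sp3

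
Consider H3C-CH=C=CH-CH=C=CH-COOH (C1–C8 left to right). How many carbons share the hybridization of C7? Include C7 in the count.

C7 is sp2 (one π bond).
C1: sp3
C2: sp2 ✓
C3: sp
C4: sp2 ✓
C5: sp2 ✓
C6: sp
C7: sp2 ✓
C8: sp2 ✓
5 carbons are sp2.

5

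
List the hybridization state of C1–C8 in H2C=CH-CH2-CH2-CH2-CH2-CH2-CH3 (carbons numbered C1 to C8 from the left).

C1: 3 σ bonds, plus one π bond; 3 regions of electron density → sp2.
C2: 3 σ bonds, plus one π bond; 3 regions of electron density → sp2.
C3 — 4 σ bonds. Steric number 4, so sp3.
C4 carries 4 σ bonds, giving a steric number of 4, so it is sp3.
C5 — 4 σ bonds. Steric number 4, so sp3.
C6: 4 σ bonds; 4 regions of electron density → sp3.
C7 (4 σ bonds) has steric number 4: sp3.
C8 — 4 σ bonds. Steric number 4, so sp3.

C1 sp2, C2 sp2, C3 sp3, C4 sp3, C5 sp3, C6 sp3, C7 sp3, C8 sp3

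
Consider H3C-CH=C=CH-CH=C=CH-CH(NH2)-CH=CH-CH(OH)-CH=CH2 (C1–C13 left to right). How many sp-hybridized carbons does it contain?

2

C1: sp3
C2: sp2
C3: sp ✓
C4: sp2
C5: sp2
C6: sp ✓
C7: sp2
C8: sp3
C9: sp2
C10: sp2
C11: sp3
C12: sp2
C13: sp2
C3, C6 → 2 sp carbons.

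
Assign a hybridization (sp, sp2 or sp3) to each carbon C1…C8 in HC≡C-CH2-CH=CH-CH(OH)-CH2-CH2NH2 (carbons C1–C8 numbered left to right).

C1: 2 σ bonds, plus two π bonds — 2 electron domains, sp.
C2 has 2 σ bonds, plus two π bonds: steric number 2 → sp.
C3 is sp3: 4 σ bonds, 4 electron-density regions.
C4 — 3 σ bonds, plus one π bond. Steric number 3, so sp2.
C5: 3 σ bonds, plus one π bond; 3 regions of electron density → sp2.
C6 — 4 σ bonds. Steric number 4, so sp3.
C7: 4 σ bonds — 4 electron domains, sp3.
C8: 4 σ bonds — 4 electron domains, sp3.

C1 sp, C2 sp, C3 sp3, C4 sp2, C5 sp2, C6 sp3, C7 sp3, C8 sp3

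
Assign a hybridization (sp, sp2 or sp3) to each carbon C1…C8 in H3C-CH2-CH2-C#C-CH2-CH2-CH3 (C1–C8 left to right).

C1 sp3, C2 sp3, C3 sp3, C4 sp, C5 sp, C6 sp3, C7 sp3, C8 sp3

C1: 4 σ bonds; 4 regions of electron density → sp3.
C2: 4 σ bonds; 4 regions of electron density → sp3.
C3 carries 4 σ bonds, giving a steric number of 4, so it is sp3.
C4 (2 σ bonds, plus two π bonds) has steric number 2: sp.
C5 (2 σ bonds, plus two π bonds) has steric number 2: sp.
C6 — 4 σ bonds. Steric number 4, so sp3.
C7: 4 σ bonds; 4 regions of electron density → sp3.
C8: 4 σ bonds; 4 regions of electron density → sp3.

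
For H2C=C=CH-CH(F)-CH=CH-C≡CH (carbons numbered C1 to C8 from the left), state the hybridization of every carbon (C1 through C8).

C1 sp2, C2 sp, C3 sp2, C4 sp3, C5 sp2, C6 sp2, C7 sp, C8 sp

C1 has 3 σ bonds, plus one π bond: steric number 3 → sp2.
C2: 2 σ bonds, plus two π bonds — 2 electron domains, sp.
C3: 3 σ bonds, plus one π bond; 3 regions of electron density → sp2.
C4 — 4 σ bonds. Steric number 4, so sp3.
C5 is sp2: 3 σ bonds, plus one π bond, 3 electron-density regions.
C6: 3 σ bonds, plus one π bond; 3 regions of electron density → sp2.
C7: 2 σ bonds, plus two π bonds — 2 electron domains, sp.
C8: 2 σ bonds, plus two π bonds — 2 electron domains, sp.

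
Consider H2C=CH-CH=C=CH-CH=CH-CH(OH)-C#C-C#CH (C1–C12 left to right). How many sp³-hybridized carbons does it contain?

C1: sp2
C2: sp2
C3: sp2
C4: sp
C5: sp2
C6: sp2
C7: sp2
C8: sp3 ✓
C9: sp
C10: sp
C11: sp
C12: sp
C8 → 1 sp3 carbon.

1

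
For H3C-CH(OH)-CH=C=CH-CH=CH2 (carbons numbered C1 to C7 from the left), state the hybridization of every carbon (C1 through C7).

C1 (4 σ bonds) has steric number 4: sp3.
C2 — 4 σ bonds. Steric number 4, so sp3.
C3 (3 σ bonds, plus one π bond) has steric number 3: sp2.
C4: 2 σ bonds, plus two π bonds; 2 regions of electron density → sp.
C5 (3 σ bonds, plus one π bond) has steric number 3: sp2.
C6: 3 σ bonds, plus one π bond; 3 regions of electron density → sp2.
C7 (3 σ bonds, plus one π bond) has steric number 3: sp2.

C1 sp3, C2 sp3, C3 sp2, C4 sp, C5 sp2, C6 sp2, C7 sp2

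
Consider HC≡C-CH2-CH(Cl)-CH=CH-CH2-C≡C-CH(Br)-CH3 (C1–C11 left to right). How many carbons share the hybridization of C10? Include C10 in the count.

5

C10 is sp3 (only σ bonds).
C1: sp
C2: sp
C3: sp3 ✓
C4: sp3 ✓
C5: sp2
C6: sp2
C7: sp3 ✓
C8: sp
C9: sp
C10: sp3 ✓
C11: sp3 ✓
5 carbons are sp3.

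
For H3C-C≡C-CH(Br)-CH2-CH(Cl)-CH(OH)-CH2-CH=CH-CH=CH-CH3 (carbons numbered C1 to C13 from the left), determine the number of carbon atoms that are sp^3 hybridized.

7

C1: sp3 ✓
C2: sp
C3: sp
C4: sp3 ✓
C5: sp3 ✓
C6: sp3 ✓
C7: sp3 ✓
C8: sp3 ✓
C9: sp2
C10: sp2
C11: sp2
C12: sp2
C13: sp3 ✓
C1, C4, C5, C6, C7, C8, C13 → 7 sp3 carbons.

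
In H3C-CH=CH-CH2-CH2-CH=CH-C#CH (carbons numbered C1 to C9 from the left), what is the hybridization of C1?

C1: 4 σ bonds — 4 electron domains, sp3.

sp^3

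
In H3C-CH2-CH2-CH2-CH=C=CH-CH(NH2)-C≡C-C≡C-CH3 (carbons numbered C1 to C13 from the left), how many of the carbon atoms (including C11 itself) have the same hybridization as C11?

C11 is sp (two π bonds).
C1: sp3
C2: sp3
C3: sp3
C4: sp3
C5: sp2
C6: sp ✓
C7: sp2
C8: sp3
C9: sp ✓
C10: sp ✓
C11: sp ✓
C12: sp ✓
C13: sp3
5 carbons are sp.

5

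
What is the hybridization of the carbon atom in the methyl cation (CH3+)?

sp^2

Three σ bonds to H, empty p orbital → sp2, trigonal planar.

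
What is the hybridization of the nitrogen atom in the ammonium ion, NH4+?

Four σ bonds, no lone pair → sp3, tetrahedral.

sp³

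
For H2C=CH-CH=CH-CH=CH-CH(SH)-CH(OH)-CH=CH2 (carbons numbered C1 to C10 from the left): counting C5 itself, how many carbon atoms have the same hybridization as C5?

C5 is sp2 (one π bond).
C1: sp2 ✓
C2: sp2 ✓
C3: sp2 ✓
C4: sp2 ✓
C5: sp2 ✓
C6: sp2 ✓
C7: sp3
C8: sp3
C9: sp2 ✓
C10: sp2 ✓
8 carbons are sp2.

8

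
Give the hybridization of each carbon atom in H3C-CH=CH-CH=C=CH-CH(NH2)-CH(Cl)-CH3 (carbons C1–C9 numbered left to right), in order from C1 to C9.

C1 sp3, C2 sp2, C3 sp2, C4 sp2, C5 sp, C6 sp2, C7 sp3, C8 sp3, C9 sp3

C1 (4 σ bonds) has steric number 4: sp3.
C2 carries 3 σ bonds, plus one π bond, giving a steric number of 3, so it is sp2.
C3: 3 σ bonds, plus one π bond — 3 electron domains, sp2.
C4 is sp2: 3 σ bonds, plus one π bond, 3 electron-density regions.
C5 carries 2 σ bonds, plus two π bonds, giving a steric number of 2, so it is sp.
C6 has 3 σ bonds, plus one π bond: steric number 3 → sp2.
C7: 4 σ bonds — 4 electron domains, sp3.
C8: 4 σ bonds — 4 electron domains, sp3.
C9 has 4 σ bonds: steric number 4 → sp3.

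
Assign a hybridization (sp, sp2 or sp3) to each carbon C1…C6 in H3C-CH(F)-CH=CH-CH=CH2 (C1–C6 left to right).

C1 (4 σ bonds) has steric number 4: sp3.
C2 — 4 σ bonds. Steric number 4, so sp3.
C3 has 3 σ bonds, plus one π bond: steric number 3 → sp2.
C4 has 3 σ bonds, plus one π bond: steric number 3 → sp2.
C5 (3 σ bonds, plus one π bond) has steric number 3: sp2.
C6: 3 σ bonds, plus one π bond; 3 regions of electron density → sp2.

C1 sp3, C2 sp3, C3 sp2, C4 sp2, C5 sp2, C6 sp2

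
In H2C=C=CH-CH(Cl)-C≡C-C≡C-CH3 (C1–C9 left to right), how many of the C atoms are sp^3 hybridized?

C1: sp2
C2: sp
C3: sp2
C4: sp3 ✓
C5: sp
C6: sp
C7: sp
C8: sp
C9: sp3 ✓
C4, C9 → 2 sp3 carbons.

2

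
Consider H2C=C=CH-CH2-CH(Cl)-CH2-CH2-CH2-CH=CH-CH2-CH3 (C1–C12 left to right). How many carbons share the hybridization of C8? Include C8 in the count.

7

C8 is sp3 (only σ bonds).
C1: sp2
C2: sp
C3: sp2
C4: sp3 ✓
C5: sp3 ✓
C6: sp3 ✓
C7: sp3 ✓
C8: sp3 ✓
C9: sp2
C10: sp2
C11: sp3 ✓
C12: sp3 ✓
7 carbons are sp3.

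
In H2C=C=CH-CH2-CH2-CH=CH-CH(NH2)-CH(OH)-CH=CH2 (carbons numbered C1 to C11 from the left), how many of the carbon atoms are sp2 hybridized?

C1: sp2 ✓
C2: sp
C3: sp2 ✓
C4: sp3
C5: sp3
C6: sp2 ✓
C7: sp2 ✓
C8: sp3
C9: sp3
C10: sp2 ✓
C11: sp2 ✓
C1, C3, C6, C7, C10, C11 → 6 sp2 carbons.

6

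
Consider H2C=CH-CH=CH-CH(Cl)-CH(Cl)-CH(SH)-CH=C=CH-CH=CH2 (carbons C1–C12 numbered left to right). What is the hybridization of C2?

sp²

C2 — 3 σ bonds, plus one π bond. Steric number 3, so sp2.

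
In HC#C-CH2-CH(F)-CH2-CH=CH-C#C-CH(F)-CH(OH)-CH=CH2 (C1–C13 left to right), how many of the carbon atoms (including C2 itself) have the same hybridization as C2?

4

C2 is sp (two π bonds).
C1: sp ✓
C2: sp ✓
C3: sp3
C4: sp3
C5: sp3
C6: sp2
C7: sp2
C8: sp ✓
C9: sp ✓
C10: sp3
C11: sp3
C12: sp2
C13: sp2
4 carbons are sp.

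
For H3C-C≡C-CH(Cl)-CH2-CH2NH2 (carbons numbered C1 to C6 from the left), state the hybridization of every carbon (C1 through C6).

C1 is sp3: 4 σ bonds, 4 electron-density regions.
C2 is sp: 2 σ bonds, plus two π bonds, 2 electron-density regions.
C3 carries 2 σ bonds, plus two π bonds, giving a steric number of 2, so it is sp.
C4 — 4 σ bonds. Steric number 4, so sp3.
C5 has 4 σ bonds: steric number 4 → sp3.
C6: 4 σ bonds; 4 regions of electron density → sp3.

C1 sp3, C2 sp, C3 sp, C4 sp3, C5 sp3, C6 sp3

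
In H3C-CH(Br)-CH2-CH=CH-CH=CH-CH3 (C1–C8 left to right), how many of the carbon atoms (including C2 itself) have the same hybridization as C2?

4

C2 is sp3 (only σ bonds).
C1: sp3 ✓
C2: sp3 ✓
C3: sp3 ✓
C4: sp2
C5: sp2
C6: sp2
C7: sp2
C8: sp3 ✓
4 carbons are sp3.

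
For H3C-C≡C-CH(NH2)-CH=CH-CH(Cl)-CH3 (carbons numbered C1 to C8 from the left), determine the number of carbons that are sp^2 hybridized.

2

C1: sp3
C2: sp
C3: sp
C4: sp3
C5: sp2 ✓
C6: sp2 ✓
C7: sp3
C8: sp3
C5, C6 → 2 sp2 carbons.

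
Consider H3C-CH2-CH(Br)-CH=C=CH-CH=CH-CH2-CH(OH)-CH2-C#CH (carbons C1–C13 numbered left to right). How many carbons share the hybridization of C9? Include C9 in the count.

C9 is sp3 (only σ bonds).
C1: sp3 ✓
C2: sp3 ✓
C3: sp3 ✓
C4: sp2
C5: sp
C6: sp2
C7: sp2
C8: sp2
C9: sp3 ✓
C10: sp3 ✓
C11: sp3 ✓
C12: sp
C13: sp
6 carbons are sp3.

6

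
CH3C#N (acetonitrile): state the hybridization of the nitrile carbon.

The nitrile carbon: 2 σ bonds, plus two π bonds — 2 electron domains, sp.

sp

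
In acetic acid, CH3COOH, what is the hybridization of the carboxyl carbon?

sp2

The carboxyl carbon is sp2: 3 σ bonds, plus one π bond, 3 electron-density regions.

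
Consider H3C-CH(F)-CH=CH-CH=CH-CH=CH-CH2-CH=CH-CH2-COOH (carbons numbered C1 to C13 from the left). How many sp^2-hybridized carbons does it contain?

C1: sp3
C2: sp3
C3: sp2 ✓
C4: sp2 ✓
C5: sp2 ✓
C6: sp2 ✓
C7: sp2 ✓
C8: sp2 ✓
C9: sp3
C10: sp2 ✓
C11: sp2 ✓
C12: sp3
C13: sp2 ✓
C3, C4, C5, C6, C7, C8, C10, C11, C13 → 9 sp2 carbons.

9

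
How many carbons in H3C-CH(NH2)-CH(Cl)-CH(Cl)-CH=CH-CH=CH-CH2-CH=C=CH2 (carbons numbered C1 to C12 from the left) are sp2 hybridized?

6

C1: sp3
C2: sp3
C3: sp3
C4: sp3
C5: sp2 ✓
C6: sp2 ✓
C7: sp2 ✓
C8: sp2 ✓
C9: sp3
C10: sp2 ✓
C11: sp
C12: sp2 ✓
C5, C6, C7, C8, C10, C12 → 6 sp2 carbons.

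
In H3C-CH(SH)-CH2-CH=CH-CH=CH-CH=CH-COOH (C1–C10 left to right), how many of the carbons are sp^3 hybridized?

3

C1: sp3 ✓
C2: sp3 ✓
C3: sp3 ✓
C4: sp2
C5: sp2
C6: sp2
C7: sp2
C8: sp2
C9: sp2
C10: sp2
C1, C2, C3 → 3 sp3 carbons.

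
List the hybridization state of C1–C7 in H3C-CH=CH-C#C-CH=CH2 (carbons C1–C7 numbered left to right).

C1 sp3, C2 sp2, C3 sp2, C4 sp, C5 sp, C6 sp2, C7 sp2

C1 (4 σ bonds) has steric number 4: sp3.
C2 — 3 σ bonds, plus one π bond. Steric number 3, so sp2.
C3: 3 σ bonds, plus one π bond — 3 electron domains, sp2.
C4 (2 σ bonds, plus two π bonds) has steric number 2: sp.
C5 is sp: 2 σ bonds, plus two π bonds, 2 electron-density regions.
C6: 3 σ bonds, plus one π bond — 3 electron domains, sp2.
C7: 3 σ bonds, plus one π bond — 3 electron domains, sp2.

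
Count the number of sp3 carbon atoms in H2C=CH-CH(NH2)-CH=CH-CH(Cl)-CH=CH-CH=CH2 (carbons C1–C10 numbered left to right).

2

C1: sp2
C2: sp2
C3: sp3 ✓
C4: sp2
C5: sp2
C6: sp3 ✓
C7: sp2
C8: sp2
C9: sp2
C10: sp2
C3, C6 → 2 sp3 carbons.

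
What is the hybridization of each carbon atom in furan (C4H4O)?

Each carbon atom — 3 σ bonds, plus one π bond. Steric number 3, so sp2.

sp²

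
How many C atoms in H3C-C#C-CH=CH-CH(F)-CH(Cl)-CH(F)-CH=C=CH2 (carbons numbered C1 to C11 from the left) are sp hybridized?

3

C1: sp3
C2: sp ✓
C3: sp ✓
C4: sp2
C5: sp2
C6: sp3
C7: sp3
C8: sp3
C9: sp2
C10: sp ✓
C11: sp2
C2, C3, C10 → 3 sp carbons.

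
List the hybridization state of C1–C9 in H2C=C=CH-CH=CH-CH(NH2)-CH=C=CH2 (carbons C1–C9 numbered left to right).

C1 sp2, C2 sp, C3 sp2, C4 sp2, C5 sp2, C6 sp3, C7 sp2, C8 sp, C9 sp2

C1: 3 σ bonds, plus one π bond; 3 regions of electron density → sp2.
C2: 2 σ bonds, plus two π bonds — 2 electron domains, sp.
C3 carries 3 σ bonds, plus one π bond, giving a steric number of 3, so it is sp2.
C4 is sp2: 3 σ bonds, plus one π bond, 3 electron-density regions.
C5 (3 σ bonds, plus one π bond) has steric number 3: sp2.
C6 is sp3: 4 σ bonds, 4 electron-density regions.
C7: 3 σ bonds, plus one π bond — 3 electron domains, sp2.
C8 has 2 σ bonds, plus two π bonds: steric number 2 → sp.
C9 carries 3 σ bonds, plus one π bond, giving a steric number of 3, so it is sp2.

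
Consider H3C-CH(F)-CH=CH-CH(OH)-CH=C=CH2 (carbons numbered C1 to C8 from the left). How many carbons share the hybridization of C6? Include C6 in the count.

C6 is sp2 (one π bond).
C1: sp3
C2: sp3
C3: sp2 ✓
C4: sp2 ✓
C5: sp3
C6: sp2 ✓
C7: sp
C8: sp2 ✓
4 carbons are sp2.

4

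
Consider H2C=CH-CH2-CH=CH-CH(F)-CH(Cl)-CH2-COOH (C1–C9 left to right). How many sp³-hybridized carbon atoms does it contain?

4

C1: sp2
C2: sp2
C3: sp3 ✓
C4: sp2
C5: sp2
C6: sp3 ✓
C7: sp3 ✓
C8: sp3 ✓
C9: sp2
C3, C6, C7, C8 → 4 sp3 carbons.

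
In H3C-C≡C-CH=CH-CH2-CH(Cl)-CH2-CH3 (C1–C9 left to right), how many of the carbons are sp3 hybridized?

5

C1: sp3 ✓
C2: sp
C3: sp
C4: sp2
C5: sp2
C6: sp3 ✓
C7: sp3 ✓
C8: sp3 ✓
C9: sp3 ✓
C1, C6, C7, C8, C9 → 5 sp3 carbons.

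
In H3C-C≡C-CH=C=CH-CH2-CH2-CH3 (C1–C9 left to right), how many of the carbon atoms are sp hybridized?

C1: sp3
C2: sp ✓
C3: sp ✓
C4: sp2
C5: sp ✓
C6: sp2
C7: sp3
C8: sp3
C9: sp3
C2, C3, C5 → 3 sp carbons.

3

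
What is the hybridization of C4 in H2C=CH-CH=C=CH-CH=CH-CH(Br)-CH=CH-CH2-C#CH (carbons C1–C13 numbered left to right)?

C4 (2 σ bonds, plus two π bonds) has steric number 2: sp.

sp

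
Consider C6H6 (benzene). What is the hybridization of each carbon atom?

sp²

Every ring carbon has three σ bonds and contributes one p electron to the aromatic π system.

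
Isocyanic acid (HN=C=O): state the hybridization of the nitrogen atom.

The nitrogen atom is sp2: 2 σ bonds and 1 lone pair, plus one π bond, 3 electron-density regions.

sp2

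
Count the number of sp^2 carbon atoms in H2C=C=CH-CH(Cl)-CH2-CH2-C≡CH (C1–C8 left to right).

C1: sp2 ✓
C2: sp
C3: sp2 ✓
C4: sp3
C5: sp3
C6: sp3
C7: sp
C8: sp
C1, C3 → 2 sp2 carbons.

2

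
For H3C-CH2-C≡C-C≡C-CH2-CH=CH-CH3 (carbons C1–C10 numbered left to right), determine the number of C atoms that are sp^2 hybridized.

2

C1: sp3
C2: sp3
C3: sp
C4: sp
C5: sp
C6: sp
C7: sp3
C8: sp2 ✓
C9: sp2 ✓
C10: sp3
C8, C9 → 2 sp2 carbons.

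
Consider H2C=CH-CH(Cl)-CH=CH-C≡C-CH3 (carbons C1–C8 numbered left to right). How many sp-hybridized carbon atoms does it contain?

2

C1: sp2
C2: sp2
C3: sp3
C4: sp2
C5: sp2
C6: sp ✓
C7: sp ✓
C8: sp3
C6, C7 → 2 sp carbons.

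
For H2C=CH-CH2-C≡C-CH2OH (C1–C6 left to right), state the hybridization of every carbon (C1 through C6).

C1: 3 σ bonds, plus one π bond — 3 electron domains, sp2.
C2 — 3 σ bonds, plus one π bond. Steric number 3, so sp2.
C3 has 4 σ bonds: steric number 4 → sp3.
C4 carries 2 σ bonds, plus two π bonds, giving a steric number of 2, so it is sp.
C5 — 2 σ bonds, plus two π bonds. Steric number 2, so sp.
C6 carries 4 σ bonds, giving a steric number of 4, so it is sp3.

C1 sp2, C2 sp2, C3 sp3, C4 sp, C5 sp, C6 sp3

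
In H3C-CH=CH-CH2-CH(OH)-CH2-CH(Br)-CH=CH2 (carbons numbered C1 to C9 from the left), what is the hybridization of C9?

sp^2

C9 has 3 σ bonds, plus one π bond: steric number 3 → sp2.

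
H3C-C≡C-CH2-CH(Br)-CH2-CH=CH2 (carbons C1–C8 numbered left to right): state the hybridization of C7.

C7 (3 σ bonds, plus one π bond) has steric number 3: sp2.

sp^2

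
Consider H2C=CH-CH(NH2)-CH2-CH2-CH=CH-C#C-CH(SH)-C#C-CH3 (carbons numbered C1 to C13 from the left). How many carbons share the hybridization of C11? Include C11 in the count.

C11 is sp (two π bonds).
C1: sp2
C2: sp2
C3: sp3
C4: sp3
C5: sp3
C6: sp2
C7: sp2
C8: sp ✓
C9: sp ✓
C10: sp3
C11: sp ✓
C12: sp ✓
C13: sp3
4 carbons are sp.

4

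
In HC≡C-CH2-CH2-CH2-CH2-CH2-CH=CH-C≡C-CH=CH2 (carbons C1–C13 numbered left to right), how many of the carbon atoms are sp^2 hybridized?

4

C1: sp
C2: sp
C3: sp3
C4: sp3
C5: sp3
C6: sp3
C7: sp3
C8: sp2 ✓
C9: sp2 ✓
C10: sp
C11: sp
C12: sp2 ✓
C13: sp2 ✓
C8, C9, C12, C13 → 4 sp2 carbons.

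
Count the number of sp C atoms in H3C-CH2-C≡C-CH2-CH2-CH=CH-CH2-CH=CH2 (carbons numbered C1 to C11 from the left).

2

C1: sp3
C2: sp3
C3: sp ✓
C4: sp ✓
C5: sp3
C6: sp3
C7: sp2
C8: sp2
C9: sp3
C10: sp2
C11: sp2
C3, C4 → 2 sp carbons.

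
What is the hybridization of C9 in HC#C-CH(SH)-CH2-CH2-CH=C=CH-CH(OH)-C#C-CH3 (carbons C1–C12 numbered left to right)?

sp³

C9: 4 σ bonds — 4 electron domains, sp3.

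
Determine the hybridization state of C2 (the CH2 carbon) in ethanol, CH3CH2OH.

C2 (the CH2 carbon) (4 σ bonds) has steric number 4: sp3.

sp^3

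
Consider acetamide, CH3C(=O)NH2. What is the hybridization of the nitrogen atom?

sp^2

The nitrogen lone pair is delocalised into the carbonyl π system (amide resonance), so N is planar sp2 rather than the sp3 a naive steric count of 4 would suggest.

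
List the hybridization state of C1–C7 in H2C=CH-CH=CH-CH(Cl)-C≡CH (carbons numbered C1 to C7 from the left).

C1 is sp2: 3 σ bonds, plus one π bond, 3 electron-density regions.
C2: 3 σ bonds, plus one π bond — 3 electron domains, sp2.
C3 carries 3 σ bonds, plus one π bond, giving a steric number of 3, so it is sp2.
C4 — 3 σ bonds, plus one π bond. Steric number 3, so sp2.
C5 carries 4 σ bonds, giving a steric number of 4, so it is sp3.
C6: 2 σ bonds, plus two π bonds; 2 regions of electron density → sp.
C7: 2 σ bonds, plus two π bonds; 2 regions of electron density → sp.

C1 sp2, C2 sp2, C3 sp2, C4 sp2, C5 sp3, C6 sp, C7 sp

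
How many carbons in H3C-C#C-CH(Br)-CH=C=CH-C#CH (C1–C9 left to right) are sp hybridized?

5

C1: sp3
C2: sp ✓
C3: sp ✓
C4: sp3
C5: sp2
C6: sp ✓
C7: sp2
C8: sp ✓
C9: sp ✓
C2, C3, C6, C8, C9 → 5 sp carbons.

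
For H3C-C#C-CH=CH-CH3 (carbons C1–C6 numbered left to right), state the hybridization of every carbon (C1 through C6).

C1: 4 σ bonds — 4 electron domains, sp3.
C2 has 2 σ bonds, plus two π bonds: steric number 2 → sp.
C3 — 2 σ bonds, plus two π bonds. Steric number 2, so sp.
C4 has 3 σ bonds, plus one π bond: steric number 3 → sp2.
C5 (3 σ bonds, plus one π bond) has steric number 3: sp2.
C6: 4 σ bonds — 4 electron domains, sp3.

C1 sp3, C2 sp, C3 sp, C4 sp2, C5 sp2, C6 sp3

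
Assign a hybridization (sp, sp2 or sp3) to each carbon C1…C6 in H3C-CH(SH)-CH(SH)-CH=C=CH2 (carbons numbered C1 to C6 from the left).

C1 sp3, C2 sp3, C3 sp3, C4 sp2, C5 sp, C6 sp2

C1 is sp3: 4 σ bonds, 4 electron-density regions.
C2: 4 σ bonds — 4 electron domains, sp3.
C3 — 4 σ bonds. Steric number 4, so sp3.
C4 carries 3 σ bonds, plus one π bond, giving a steric number of 3, so it is sp2.
C5 has 2 σ bonds, plus two π bonds: steric number 2 → sp.
C6 has 3 σ bonds, plus one π bond: steric number 3 → sp2.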